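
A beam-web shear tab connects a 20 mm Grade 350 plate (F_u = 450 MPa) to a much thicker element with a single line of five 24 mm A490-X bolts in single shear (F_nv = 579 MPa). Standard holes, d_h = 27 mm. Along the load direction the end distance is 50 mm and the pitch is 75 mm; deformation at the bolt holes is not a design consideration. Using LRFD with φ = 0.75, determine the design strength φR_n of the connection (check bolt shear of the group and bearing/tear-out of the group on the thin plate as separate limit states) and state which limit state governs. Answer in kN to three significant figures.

982 kN (bolt shear governs)

Bolt shear: A_b = π·24²/4 = 452.4 mm²; R_n = 579 × 452.4 × 5 × 1 / 1000 = 1310 kN → 0.75 × 1310 = 982 kN.
Bearing (1.5 l_c t F_u ≤ 3.0 d t F_u): upper limit = 3.0·24·20·450 / 1000 = 648 kN.
  Edge l_c = 50 − 27/2 = 36.5 → r_n = 492.8 kN; interior l_c = 75 − 27 = 48 → r_n = 648 kN.
  R_n,bearing = 1·492.8 + 4·648 = 3085 kN → 0.75 × 3085 = 2310 kN.
Bolt shear governs: 982 kN.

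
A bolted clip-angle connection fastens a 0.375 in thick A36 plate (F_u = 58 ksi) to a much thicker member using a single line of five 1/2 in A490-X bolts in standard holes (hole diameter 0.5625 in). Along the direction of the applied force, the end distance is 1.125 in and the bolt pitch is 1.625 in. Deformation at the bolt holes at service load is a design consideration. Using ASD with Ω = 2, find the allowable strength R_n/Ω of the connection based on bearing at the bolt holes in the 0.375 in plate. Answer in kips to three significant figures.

63.2 kips

Per bolt r_n = 1.2 l_c t F_u ≤ 2.4 d t F_u; upper limit = 2.4 × 0.5 × 0.375 × 58 = 26.1 kips.
Edge bolt: l_c = 1.125 − 0.5625/2 = 0.8438 in → 1.2 × 0.8438 × 0.375 × 58 = 22.02 → r_n = 22.02 kips.
Interior bolts: l_c = 1.625 − 0.5625 = 1.062 in → 1.2 × 1.062 × 0.375 × 58 = 27.73 → r_n = 26.1 kips.
R_n = 1 × 22.02 + 4 × 26.1 = 126.4 kips.
Allowable strength R_n/Ω = 126.4 / 2 = 63.2 kips.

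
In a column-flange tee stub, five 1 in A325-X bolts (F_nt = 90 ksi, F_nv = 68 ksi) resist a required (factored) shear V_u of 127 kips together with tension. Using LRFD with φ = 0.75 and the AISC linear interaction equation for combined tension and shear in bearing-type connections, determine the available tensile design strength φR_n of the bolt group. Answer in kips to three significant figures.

177 kips

A_b = π·1²/4 = 0.7854 in²; f_rv = 127 / (5 × 0.7854) = 32.34 ksi.
F'_nt = 1.3 F_nt − (F_nt / φF_nv) f_rv = 1.3·90 − (90/(0.75·68))·32.34 = 59.93 ksi, capped at F_nt → F'_nt = 59.93 ksi.
R_n = F'_nt · A_b · n = 59.93 × 0.7854 × 5 = 235.3 kips.
Design strength φR_n = 0.75 × 235.3 = 177 kips.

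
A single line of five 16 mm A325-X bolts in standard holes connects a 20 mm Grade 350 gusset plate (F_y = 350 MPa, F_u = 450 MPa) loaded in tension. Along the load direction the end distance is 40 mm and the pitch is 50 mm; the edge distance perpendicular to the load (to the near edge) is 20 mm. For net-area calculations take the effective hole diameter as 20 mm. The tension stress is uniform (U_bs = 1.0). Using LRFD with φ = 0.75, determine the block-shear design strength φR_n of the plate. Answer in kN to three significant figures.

Shear plane L_v = 40 + 4·50 = 240 mm; A_gv = 240 × 20 = 4800 mm².
A_nv = (240 − 4.5·20) × 20 = 3000 mm².
A_nt = (20 − 0.5·20) × 20 = 200 mm².
0.6 F_u A_nv = 810 kN; 0.6 F_y A_gv = 1008 kN → shear rupture governs the shear term.
R_n = 810 + 1.0 × 450 × 200 / 1000 = 900 kN.
Design strength φR_n = 0.75 × 900 = 675 kN.

675 kN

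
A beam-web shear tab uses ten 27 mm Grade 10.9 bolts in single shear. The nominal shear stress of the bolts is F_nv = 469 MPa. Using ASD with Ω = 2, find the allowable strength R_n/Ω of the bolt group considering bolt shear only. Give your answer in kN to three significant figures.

1340 kN

A_b = π × 27² / 4 = 572.6 mm².
R_n = F_nv · A_b · n · n_s = 469 × 572.6 × 10 × 1 / 1000 = 2685 kN.
Allowable strength R_n/Ω = 2685 / 2 = 1340 kN.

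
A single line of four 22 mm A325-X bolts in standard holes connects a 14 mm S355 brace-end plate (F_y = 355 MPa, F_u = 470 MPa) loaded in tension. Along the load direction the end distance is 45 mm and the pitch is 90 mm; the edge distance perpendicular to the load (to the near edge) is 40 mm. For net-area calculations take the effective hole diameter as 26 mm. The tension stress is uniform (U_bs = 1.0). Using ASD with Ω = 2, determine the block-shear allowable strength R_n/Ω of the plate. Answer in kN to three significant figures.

531 kN

Shear plane L_v = 45 + 3·90 = 315 mm; A_gv = 315 × 14 = 4410 mm².
A_nv = (315 − 3.5·26) × 14 = 3136 mm².
A_nt = (40 − 0.5·26) × 14 = 378 mm².
0.6 F_u A_nv = 884.4 kN; 0.6 F_y A_gv = 939.3 kN → shear rupture governs the shear term.
R_n = 884.4 + 1.0 × 470 × 378 / 1000 = 1062 kN.
Allowable strength R_n/Ω = 1062 / 2 = 531 kN.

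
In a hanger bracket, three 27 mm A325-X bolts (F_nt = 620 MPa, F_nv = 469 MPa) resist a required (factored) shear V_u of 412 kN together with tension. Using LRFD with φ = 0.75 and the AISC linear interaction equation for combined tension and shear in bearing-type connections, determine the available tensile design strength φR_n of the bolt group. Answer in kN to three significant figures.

A_b = π·27²/4 = 572.6 mm²; f_rv = 412 × 1000 / (3 × 572.6) = 239.9 MPa.
F'_nt = 1.3 F_nt − (F_nt / φF_nv) f_rv = 1.3·620 − (620/(0.75·469))·239.9 = 383.2 MPa, capped at F_nt → F'_nt = 383.2 MPa.
R_n = F'_nt · A_b · n = 383.2 × 572.6 × 3 / 1000 = 658.2 kN.
Design strength φR_n = 0.75 × 658.2 = 494 kN.

494 kN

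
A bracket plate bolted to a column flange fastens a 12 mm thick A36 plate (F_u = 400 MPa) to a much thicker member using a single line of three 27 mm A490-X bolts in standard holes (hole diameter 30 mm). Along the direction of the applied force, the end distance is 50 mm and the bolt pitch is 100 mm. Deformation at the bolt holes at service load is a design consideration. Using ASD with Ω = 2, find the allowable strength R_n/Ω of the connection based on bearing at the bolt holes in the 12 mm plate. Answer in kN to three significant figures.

Per bolt r_n = 1.2 l_c t F_u ≤ 2.4 d t F_u; upper limit = 2.4 × 27 × 12 × 400 / 1000 = 311 kN.
Edge bolt: l_c = 50 − 30/2 = 35 mm → 1.2 × 35 × 12 × 400 / 1000 = 201.6 → r_n = 201.6 kN.
Interior bolts: l_c = 100 − 30 = 70 mm → 1.2 × 70 × 12 × 400 / 1000 = 403.2 → r_n = 311 kN.
R_n = 1 × 201.6 + 2 × 311 = 823.7 kN.
Allowable strength R_n/Ω = 823.7 / 2 = 412 kN.

412 kN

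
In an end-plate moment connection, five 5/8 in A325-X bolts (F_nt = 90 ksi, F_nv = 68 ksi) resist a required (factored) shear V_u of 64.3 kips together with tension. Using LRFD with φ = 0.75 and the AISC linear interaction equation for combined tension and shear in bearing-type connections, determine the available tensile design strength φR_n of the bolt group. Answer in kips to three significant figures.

49.5 kips

A_b = π·0.625²/4 = 0.3068 in²; f_rv = 64.3 / (5 × 0.3068) = 41.92 ksi.
F'_nt = 1.3 F_nt − (F_nt / φF_nv) f_rv = 1.3·90 − (90/(0.75·68))·41.92 = 43.03 ksi, capped at F_nt → F'_nt = 43.03 ksi.
R_n = F'_nt · A_b · n = 43.03 × 0.3068 × 5 = 66.01 kips.
Design strength φR_n = 0.75 × 66.01 = 49.5 kips.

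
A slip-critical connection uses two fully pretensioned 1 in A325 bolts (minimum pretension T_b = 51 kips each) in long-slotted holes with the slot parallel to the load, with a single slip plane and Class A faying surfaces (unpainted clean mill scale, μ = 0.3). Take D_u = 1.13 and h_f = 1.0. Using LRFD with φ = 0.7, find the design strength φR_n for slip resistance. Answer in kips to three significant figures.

24.2 kips

R_n = μ · D_u · h_f · T_b · n_s · n_b = 0.3 × 1.13 × 1.0 × 51 × 1 × 2 = 34.58 kips.
Design strength φR_n = 0.7 × 34.58 = 24.2 kips.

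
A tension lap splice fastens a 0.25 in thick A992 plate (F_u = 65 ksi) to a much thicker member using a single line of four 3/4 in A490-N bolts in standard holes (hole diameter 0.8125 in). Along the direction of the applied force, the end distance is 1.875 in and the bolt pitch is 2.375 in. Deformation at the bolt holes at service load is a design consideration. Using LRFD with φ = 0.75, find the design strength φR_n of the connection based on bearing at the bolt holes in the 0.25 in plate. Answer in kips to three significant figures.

87.3 kips

Per bolt r_n = 1.2 l_c t F_u ≤ 2.4 d t F_u; upper limit = 2.4 × 0.75 × 0.25 × 65 = 29.25 kips.
Edge bolt: l_c = 1.875 − 0.8125/2 = 1.469 in → 1.2 × 1.469 × 0.25 × 65 = 28.64 → r_n = 28.64 kips.
Interior bolts: l_c = 2.375 − 0.8125 = 1.562 in → 1.2 × 1.562 × 0.25 × 65 = 30.47 → r_n = 29.25 kips.
R_n = 1 × 28.64 + 3 × 29.25 = 116.4 kips.
Design strength φR_n = 0.75 × 116.4 = 87.3 kips.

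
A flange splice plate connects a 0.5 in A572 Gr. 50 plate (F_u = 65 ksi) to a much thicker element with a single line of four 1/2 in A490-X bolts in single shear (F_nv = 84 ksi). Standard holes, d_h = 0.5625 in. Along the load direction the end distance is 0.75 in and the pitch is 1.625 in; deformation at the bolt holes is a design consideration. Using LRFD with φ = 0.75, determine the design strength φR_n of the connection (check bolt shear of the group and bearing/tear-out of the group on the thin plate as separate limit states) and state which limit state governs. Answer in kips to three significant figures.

Bolt shear: A_b = π·0.5²/4 = 0.1963 in²; R_n = 84 × 0.1963 × 4 × 1 = 65.97 kips → 0.75 × 65.97 = 49.5 kips.
Bearing (1.2 l_c t F_u ≤ 2.4 d t F_u): upper limit = 2.4·0.5·0.5·65 = 39 kips.
  Edge l_c = 0.75 − 0.5625/2 = 0.4688 → r_n = 18.28 kips; interior l_c = 1.625 − 0.5625 = 1.062 → r_n = 39 kips.
  R_n,bearing = 1·18.28 + 3·39 = 135.3 kips → 0.75 × 135.3 = 101 kips.
Bolt shear governs: 49.5 kips.

49.5 kips (bolt shear governs)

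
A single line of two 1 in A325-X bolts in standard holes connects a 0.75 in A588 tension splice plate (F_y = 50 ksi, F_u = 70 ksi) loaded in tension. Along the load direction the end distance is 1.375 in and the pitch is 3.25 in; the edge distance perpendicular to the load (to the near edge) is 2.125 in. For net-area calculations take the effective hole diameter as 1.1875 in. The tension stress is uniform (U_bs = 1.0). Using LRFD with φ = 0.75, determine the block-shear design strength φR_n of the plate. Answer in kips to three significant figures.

127 kips

Shear plane L_v = 1.375 + 1·3.25 = 4.625 in; A_gv = 4.625 × 0.75 = 3.469 in².
A_nv = (4.625 − 1.5·1.1875) × 0.75 = 2.133 in².
A_nt = (2.125 − 0.5·1.1875) × 0.75 = 1.148 in².
0.6 F_u A_nv = 89.58 kips; 0.6 F_y A_gv = 104.1 kips → shear rupture governs the shear term.
R_n = 89.58 + 1.0 × 70 × 1.148 = 170 kips.
Design strength φR_n = 0.75 × 170 = 127 kips.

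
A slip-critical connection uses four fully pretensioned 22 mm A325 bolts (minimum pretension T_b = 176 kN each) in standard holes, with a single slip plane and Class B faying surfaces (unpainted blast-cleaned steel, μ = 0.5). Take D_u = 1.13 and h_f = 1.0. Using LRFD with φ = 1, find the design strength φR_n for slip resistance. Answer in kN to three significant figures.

398 kN

R_n = μ · D_u · h_f · T_b · n_s · n_b = 0.5 × 1.13 × 1.0 × 176 × 1 × 4 = 397.8 kN.
Design strength φR_n = 1 × 397.8 = 398 kN.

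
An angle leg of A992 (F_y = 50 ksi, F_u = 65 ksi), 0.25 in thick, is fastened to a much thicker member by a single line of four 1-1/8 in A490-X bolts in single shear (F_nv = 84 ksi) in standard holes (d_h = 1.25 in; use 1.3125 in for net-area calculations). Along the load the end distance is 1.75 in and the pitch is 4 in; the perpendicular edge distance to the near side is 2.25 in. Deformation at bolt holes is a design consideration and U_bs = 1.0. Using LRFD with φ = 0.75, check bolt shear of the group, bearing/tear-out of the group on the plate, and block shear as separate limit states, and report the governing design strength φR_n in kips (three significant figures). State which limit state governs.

Bolt shear: A_b = π·1.125²/4 = 0.994 in²; R_n = 84 × 0.994 × 4 × 1 = 334 kips → 0.75 × 334 = 250 kips.
Bearing: edge l_c = 1.125, r_n = 21.94 kips; interior l_c = 2.75, r_n = 43.87 kips; R_n = 21.94 + 3·43.87 = 153.6 kips → 115 kips.
Block shear: A_gv = 3.438, A_nv = 2.289, A_nt = 0.3984 in²; R_n = min(0.6F_uA_nv, 0.6F_yA_gv) + U_bs·F_u·A_nt = 115.2 kips → 86.4 kips.
Block shear governs: 86.4 kips.

86.4 kips (block shear governs)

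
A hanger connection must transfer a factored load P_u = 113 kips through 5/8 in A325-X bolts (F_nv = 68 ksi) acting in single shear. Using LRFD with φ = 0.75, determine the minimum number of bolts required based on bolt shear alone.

A_b = π·0.625²/4 = 0.3068 in².
Per-bolt design strength φR_n = 0.75 × 68 × 0.3068 × 1 = 15.65 kips.
n ≥ 113 / 15.65 = 7.222 → use 8 bolts.

8 bolts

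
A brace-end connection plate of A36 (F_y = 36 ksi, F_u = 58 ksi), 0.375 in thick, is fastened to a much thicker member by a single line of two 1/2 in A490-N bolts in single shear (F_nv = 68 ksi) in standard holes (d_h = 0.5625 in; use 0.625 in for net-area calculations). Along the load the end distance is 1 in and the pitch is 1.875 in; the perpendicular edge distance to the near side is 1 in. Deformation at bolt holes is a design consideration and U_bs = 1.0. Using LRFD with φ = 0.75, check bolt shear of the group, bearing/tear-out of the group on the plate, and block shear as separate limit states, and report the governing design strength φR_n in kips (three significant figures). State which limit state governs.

Bolt shear: A_b = π·0.5²/4 = 0.1963 in²; R_n = 68 × 0.1963 × 2 × 1 = 26.7 kips → 0.75 × 26.7 = 20 kips.
Bearing: edge l_c = 0.7188, r_n = 18.76 kips; interior l_c = 1.312, r_n = 26.1 kips; R_n = 18.76 + 1·26.1 = 44.86 kips → 33.6 kips.
Block shear: A_gv = 1.078, A_nv = 0.7266, A_nt = 0.2578 in²; R_n = min(0.6F_uA_nv, 0.6F_yA_gv) + U_bs·F_u·A_nt = 38.24 kips → 28.7 kips.
Bolt shear governs: 20 kips.

20 kips (bolt shear governs)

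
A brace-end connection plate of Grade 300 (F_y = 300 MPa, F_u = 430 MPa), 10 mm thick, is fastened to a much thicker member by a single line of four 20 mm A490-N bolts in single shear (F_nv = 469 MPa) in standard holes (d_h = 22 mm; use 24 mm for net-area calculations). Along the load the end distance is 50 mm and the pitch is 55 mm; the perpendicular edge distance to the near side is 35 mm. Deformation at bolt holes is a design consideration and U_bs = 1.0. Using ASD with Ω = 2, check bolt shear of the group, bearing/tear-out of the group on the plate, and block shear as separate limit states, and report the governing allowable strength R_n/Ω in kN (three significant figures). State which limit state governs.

Bolt shear: A_b = π·20²/4 = 314.2 mm²; R_n = 469 × 314.2 × 4 × 1 / 1000 = 589.4 kN → 589.4 / 2 = 295 kN.
Bearing: edge l_c = 39, r_n = 201.2 kN; interior l_c = 33, r_n = 170.3 kN; R_n = 201.2 + 3·170.3 = 712.1 kN → 356 kN.
Block shear: A_gv = 2150, A_nv = 1310, A_nt = 230 mm²; R_n = min(0.6F_uA_nv, 0.6F_yA_gv) + U_bs·F_u·A_nt = 436.9 kN → 218 kN.
Block shear governs: 218 kN.

218 kN (block shear governs)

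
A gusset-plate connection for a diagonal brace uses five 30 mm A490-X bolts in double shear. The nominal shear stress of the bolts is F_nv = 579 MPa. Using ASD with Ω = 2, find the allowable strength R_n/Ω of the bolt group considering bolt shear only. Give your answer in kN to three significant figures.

2050 kN

A_b = π × 30² / 4 = 706.9 mm².
R_n = F_nv · A_b · n · n_s = 579 × 706.9 × 5 × 2 / 1000 = 4093 kN.
Allowable strength R_n/Ω = 4093 / 2 = 2050 kN.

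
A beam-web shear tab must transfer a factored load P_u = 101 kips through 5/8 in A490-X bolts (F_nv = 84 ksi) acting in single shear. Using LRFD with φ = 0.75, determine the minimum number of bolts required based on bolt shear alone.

A_b = π·0.625²/4 = 0.3068 in².
Per-bolt design strength φR_n = 0.75 × 84 × 0.3068 × 1 = 19.33 kips.
n ≥ 101 / 19.33 = 5.226 → use 6 bolts.

6 bolts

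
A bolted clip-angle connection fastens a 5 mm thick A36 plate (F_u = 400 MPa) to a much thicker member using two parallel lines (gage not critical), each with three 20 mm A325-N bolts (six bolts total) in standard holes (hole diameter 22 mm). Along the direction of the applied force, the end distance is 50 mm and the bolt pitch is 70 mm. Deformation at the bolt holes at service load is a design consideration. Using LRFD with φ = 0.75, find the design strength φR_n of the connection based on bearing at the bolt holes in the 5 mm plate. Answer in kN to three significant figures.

Per bolt r_n = 1.2 l_c t F_u ≤ 2.4 d t F_u; upper limit = 2.4 × 20 × 5 × 400 / 1000 = 96 kN.
Edge bolt: l_c = 50 − 22/2 = 39 mm → 1.2 × 39 × 5 × 400 / 1000 = 93.6 → r_n = 93.6 kN.
Interior bolts: l_c = 70 − 22 = 48 mm → 1.2 × 48 × 5 × 400 / 1000 = 115.2 → r_n = 96 kN.
R_n = 2 × 93.6 + 4 × 96 = 571.2 kN.
Design strength φR_n = 0.75 × 571.2 = 428 kN.

428 kN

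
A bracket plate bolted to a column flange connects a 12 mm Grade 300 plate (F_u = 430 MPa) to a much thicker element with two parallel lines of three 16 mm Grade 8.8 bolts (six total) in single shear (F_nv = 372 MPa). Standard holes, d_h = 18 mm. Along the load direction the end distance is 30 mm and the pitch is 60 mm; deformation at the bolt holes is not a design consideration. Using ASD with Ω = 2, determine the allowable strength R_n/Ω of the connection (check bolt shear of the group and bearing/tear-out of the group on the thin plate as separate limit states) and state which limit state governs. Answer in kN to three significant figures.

Bolt shear: A_b = π·16²/4 = 201.1 mm²; R_n = 372 × 201.1 × 6 × 1 / 1000 = 448.8 kN → 448.8 / 2 = 224 kN.
Bearing (1.5 l_c t F_u ≤ 3.0 d t F_u): upper limit = 3.0·16·12·430 / 1000 = 247.7 kN.
  Edge l_c = 30 − 18/2 = 21 → r_n = 162.5 kN; interior l_c = 60 − 18 = 42 → r_n = 247.7 kN.
  R_n,bearing = 2·162.5 + 4·247.7 = 1316 kN → 1316 / 2 = 658 kN.
Bolt shear governs: 224 kN.

224 kN (bolt shear governs)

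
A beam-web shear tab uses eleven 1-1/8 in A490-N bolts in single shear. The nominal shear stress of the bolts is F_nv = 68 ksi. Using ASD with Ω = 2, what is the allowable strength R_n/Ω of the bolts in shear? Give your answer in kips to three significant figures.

A_b = π × 1.125² / 4 = 0.994 in².
R_n = F_nv · A_b · n · n_s = 68 × 0.994 × 11 × 1 = 743.5 kips.
Allowable strength R_n/Ω = 743.5 / 2 = 372 kips.

372 kips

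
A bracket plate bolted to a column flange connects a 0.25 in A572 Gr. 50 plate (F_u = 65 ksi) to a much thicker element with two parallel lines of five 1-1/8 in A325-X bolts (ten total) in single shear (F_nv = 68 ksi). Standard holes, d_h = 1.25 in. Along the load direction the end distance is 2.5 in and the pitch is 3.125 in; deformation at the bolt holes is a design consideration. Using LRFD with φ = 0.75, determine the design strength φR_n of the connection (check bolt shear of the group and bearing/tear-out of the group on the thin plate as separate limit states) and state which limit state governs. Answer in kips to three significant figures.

274 kips (bearing governs)

Bolt shear: A_b = π·1.125²/4 = 0.994 in²; R_n = 68 × 0.994 × 10 × 1 = 675.9 kips → 0.75 × 675.9 = 507 kips.
Bearing (1.2 l_c t F_u ≤ 2.4 d t F_u): upper limit = 2.4·1.125·0.25·65 = 43.87 kips.
  Edge l_c = 2.5 − 1.25/2 = 1.875 → r_n = 36.56 kips; interior l_c = 3.125 − 1.25 = 1.875 → r_n = 36.56 kips.
  R_n,bearing = 2·36.56 + 8·36.56 = 365.6 kips → 0.75 × 365.6 = 274 kips.
Bearing governs: 274 kips.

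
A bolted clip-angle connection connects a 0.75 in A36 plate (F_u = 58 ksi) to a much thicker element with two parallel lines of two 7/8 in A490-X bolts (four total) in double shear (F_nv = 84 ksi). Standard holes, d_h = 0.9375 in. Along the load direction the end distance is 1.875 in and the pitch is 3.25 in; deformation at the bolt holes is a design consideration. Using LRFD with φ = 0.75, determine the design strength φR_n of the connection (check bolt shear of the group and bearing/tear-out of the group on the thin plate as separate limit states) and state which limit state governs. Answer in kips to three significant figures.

247 kips (bearing governs)

Bolt shear: A_b = π·0.875²/4 = 0.6013 in²; R_n = 84 × 0.6013 × 4 × 2 = 404.1 kips → 0.75 × 404.1 = 303 kips.
Bearing (1.2 l_c t F_u ≤ 2.4 d t F_u): upper limit = 2.4·0.875·0.75·58 = 91.35 kips.
  Edge l_c = 1.875 − 0.9375/2 = 1.406 → r_n = 73.41 kips; interior l_c = 3.25 − 0.9375 = 2.312 → r_n = 91.35 kips.
  R_n,bearing = 2·73.41 + 2·91.35 = 329.5 kips → 0.75 × 329.5 = 247 kips.
Bearing governs: 247 kips.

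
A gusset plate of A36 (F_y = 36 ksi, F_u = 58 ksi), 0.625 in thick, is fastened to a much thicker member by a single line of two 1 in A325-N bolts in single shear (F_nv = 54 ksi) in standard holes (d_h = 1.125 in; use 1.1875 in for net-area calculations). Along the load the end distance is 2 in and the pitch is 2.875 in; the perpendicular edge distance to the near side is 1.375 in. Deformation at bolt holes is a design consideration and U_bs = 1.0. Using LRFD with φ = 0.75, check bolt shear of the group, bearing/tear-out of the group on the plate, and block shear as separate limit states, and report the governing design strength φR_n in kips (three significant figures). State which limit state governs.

63.6 kips (bolt shear governs)

Bolt shear: A_b = π·1²/4 = 0.7854 in²; R_n = 54 × 0.7854 × 2 × 1 = 84.82 kips → 0.75 × 84.82 = 63.6 kips.
Bearing: edge l_c = 1.438, r_n = 62.53 kips; interior l_c = 1.75, r_n = 76.12 kips; R_n = 62.53 + 1·76.12 = 138.7 kips → 104 kips.
Block shear: A_gv = 3.047, A_nv = 1.934, A_nt = 0.4883 in²; R_n = min(0.6F_uA_nv, 0.6F_yA_gv) + U_bs·F_u·A_nt = 94.13 kips → 70.6 kips.
Bolt shear governs: 63.6 kips.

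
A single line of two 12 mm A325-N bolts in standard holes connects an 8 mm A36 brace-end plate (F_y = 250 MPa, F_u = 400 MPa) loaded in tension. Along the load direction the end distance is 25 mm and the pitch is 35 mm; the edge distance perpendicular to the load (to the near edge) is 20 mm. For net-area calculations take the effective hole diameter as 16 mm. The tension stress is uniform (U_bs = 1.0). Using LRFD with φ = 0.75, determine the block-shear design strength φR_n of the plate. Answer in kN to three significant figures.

80.6 kN

Shear plane L_v = 25 + 1·35 = 60 mm; A_gv = 60 × 8 = 480 mm².
A_nv = (60 − 1.5·16) × 8 = 288 mm².
A_nt = (20 − 0.5·16) × 8 = 96 mm².
0.6 F_u A_nv = 69.12 kN; 0.6 F_y A_gv = 72 kN → shear rupture governs the shear term.
R_n = 69.12 + 1.0 × 400 × 96 / 1000 = 107.5 kN.
Design strength φR_n = 0.75 × 107.5 = 80.6 kN.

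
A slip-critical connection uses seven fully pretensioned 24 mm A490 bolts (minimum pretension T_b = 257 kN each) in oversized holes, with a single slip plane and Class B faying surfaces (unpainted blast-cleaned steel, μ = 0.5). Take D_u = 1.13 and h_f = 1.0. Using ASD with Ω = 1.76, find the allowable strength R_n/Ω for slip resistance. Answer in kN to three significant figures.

578 kN

R_n = μ · D_u · h_f · T_b · n_s · n_b = 0.5 × 1.13 × 1.0 × 257 × 1 × 7 = 1016 kN.
Allowable strength R_n/Ω = 1016 / 1.76 = 578 kN.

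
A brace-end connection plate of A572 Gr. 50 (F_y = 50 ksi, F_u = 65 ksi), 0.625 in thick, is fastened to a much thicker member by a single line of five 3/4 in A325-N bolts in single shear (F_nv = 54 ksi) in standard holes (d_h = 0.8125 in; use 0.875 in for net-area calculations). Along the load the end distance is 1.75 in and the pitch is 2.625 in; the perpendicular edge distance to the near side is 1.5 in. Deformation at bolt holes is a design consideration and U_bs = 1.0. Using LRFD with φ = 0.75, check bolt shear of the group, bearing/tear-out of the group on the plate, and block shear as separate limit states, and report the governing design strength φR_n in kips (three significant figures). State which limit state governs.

89.5 kips (bolt shear governs)

Bolt shear: A_b = π·0.75²/4 = 0.4418 in²; R_n = 54 × 0.4418 × 5 × 1 = 119.3 kips → 0.75 × 119.3 = 89.5 kips.
Bearing: edge l_c = 1.344, r_n = 65.51 kips; interior l_c = 1.812, r_n = 73.12 kips; R_n = 65.51 + 4·73.12 = 358 kips → 269 kips.
Block shear: A_gv = 7.656, A_nv = 5.195, A_nt = 0.6641 in²; R_n = min(0.6F_uA_nv, 0.6F_yA_gv) + U_bs·F_u·A_nt = 245.8 kips → 184 kips.
Bolt shear governs: 89.5 kips.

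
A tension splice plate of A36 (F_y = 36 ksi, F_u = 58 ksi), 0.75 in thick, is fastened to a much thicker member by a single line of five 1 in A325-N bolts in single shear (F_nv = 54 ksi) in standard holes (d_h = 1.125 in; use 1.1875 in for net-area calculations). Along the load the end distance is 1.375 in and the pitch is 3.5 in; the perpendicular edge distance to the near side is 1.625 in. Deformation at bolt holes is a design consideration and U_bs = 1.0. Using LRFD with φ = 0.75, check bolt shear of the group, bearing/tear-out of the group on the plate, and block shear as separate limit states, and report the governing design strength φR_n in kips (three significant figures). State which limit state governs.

Bolt shear: A_b = π·1²/4 = 0.7854 in²; R_n = 54 × 0.7854 × 5 × 1 = 212.1 kips → 0.75 × 212.1 = 159 kips.
Bearing: edge l_c = 0.8125, r_n = 42.41 kips; interior l_c = 2.375, r_n = 104.4 kips; R_n = 42.41 + 4·104.4 = 460 kips → 345 kips.
Block shear: A_gv = 11.53, A_nv = 7.523, A_nt = 0.7734 in²; R_n = min(0.6F_uA_nv, 0.6F_yA_gv) + U_bs·F_u·A_nt = 293.9 kips → 220 kips.
Bolt shear governs: 159 kips.

159 kips (bolt shear governs)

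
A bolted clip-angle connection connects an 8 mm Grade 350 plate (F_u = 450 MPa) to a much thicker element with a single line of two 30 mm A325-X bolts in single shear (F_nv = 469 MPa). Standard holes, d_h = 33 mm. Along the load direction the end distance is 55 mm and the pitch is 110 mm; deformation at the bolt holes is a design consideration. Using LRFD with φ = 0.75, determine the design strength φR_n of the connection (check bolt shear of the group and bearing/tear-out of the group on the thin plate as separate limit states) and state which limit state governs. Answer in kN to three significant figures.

Bolt shear: A_b = π·30²/4 = 706.9 mm²; R_n = 469 × 706.9 × 2 × 1 / 1000 = 663 kN → 0.75 × 663 = 497 kN.
Bearing (1.2 l_c t F_u ≤ 2.4 d t F_u): upper limit = 2.4·30·8·450 / 1000 = 259.2 kN.
  Edge l_c = 55 − 33/2 = 38.5 → r_n = 166.3 kN; interior l_c = 110 − 33 = 77 → r_n = 259.2 kN.
  R_n,bearing = 1·166.3 + 1·259.2 = 425.5 kN → 0.75 × 425.5 = 319 kN.
Bearing governs: 319 kN.

319 kN (bearing governs)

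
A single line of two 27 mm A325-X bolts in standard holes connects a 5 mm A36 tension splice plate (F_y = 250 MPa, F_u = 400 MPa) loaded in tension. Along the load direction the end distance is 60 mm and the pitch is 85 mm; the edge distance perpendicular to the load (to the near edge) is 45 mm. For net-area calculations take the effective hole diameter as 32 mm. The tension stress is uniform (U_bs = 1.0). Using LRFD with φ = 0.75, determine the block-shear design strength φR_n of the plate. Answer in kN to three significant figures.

Shear plane L_v = 60 + 1·85 = 145 mm; A_gv = 145 × 5 = 725 mm².
A_nv = (145 − 1.5·32) × 5 = 485 mm².
A_nt = (45 − 0.5·32) × 5 = 145 mm².
0.6 F_u A_nv = 116.4 kN; 0.6 F_y A_gv = 108.8 kN → shear yielding governs the shear term.
R_n = 108.8 + 1.0 × 400 × 145 / 1000 = 166.8 kN.
Design strength φR_n = 0.75 × 166.8 = 125 kN.

125 kN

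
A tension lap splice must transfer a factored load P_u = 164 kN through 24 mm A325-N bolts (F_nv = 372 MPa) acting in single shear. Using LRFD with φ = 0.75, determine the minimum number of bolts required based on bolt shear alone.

2 bolts

A_b = π·24²/4 = 452.4 mm².
Per-bolt design strength φR_n = 0.75 × 372 × 452.4 × 1 / 1000 = 126.2 kN.
n ≥ 164 / 126.2 = 1.299 → use 2 bolts.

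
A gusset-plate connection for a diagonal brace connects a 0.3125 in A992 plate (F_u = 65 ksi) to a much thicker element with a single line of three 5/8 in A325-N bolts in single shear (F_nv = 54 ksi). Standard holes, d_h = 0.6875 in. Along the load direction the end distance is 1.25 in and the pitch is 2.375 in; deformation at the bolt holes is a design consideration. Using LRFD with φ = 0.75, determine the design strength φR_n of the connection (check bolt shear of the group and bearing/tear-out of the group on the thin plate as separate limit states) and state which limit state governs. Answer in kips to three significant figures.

37.3 kips (bolt shear governs)

Bolt shear: A_b = π·0.625²/4 = 0.3068 in²; R_n = 54 × 0.3068 × 3 × 1 = 49.7 kips → 0.75 × 49.7 = 37.3 kips.
Bearing (1.2 l_c t F_u ≤ 2.4 d t F_u): upper limit = 2.4·0.625·0.3125·65 = 30.47 kips.
  Edge l_c = 1.25 − 0.6875/2 = 0.9062 → r_n = 22.09 kips; interior l_c = 2.375 − 0.6875 = 1.688 → r_n = 30.47 kips.
  R_n,bearing = 1·22.09 + 2·30.47 = 83.03 kips → 0.75 × 83.03 = 62.3 kips.
Bolt shear governs: 37.3 kips.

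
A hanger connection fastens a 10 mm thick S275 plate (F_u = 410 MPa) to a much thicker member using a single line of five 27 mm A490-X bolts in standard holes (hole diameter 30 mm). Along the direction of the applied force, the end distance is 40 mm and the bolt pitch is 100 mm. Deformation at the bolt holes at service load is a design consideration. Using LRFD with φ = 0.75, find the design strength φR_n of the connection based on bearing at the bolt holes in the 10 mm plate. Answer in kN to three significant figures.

889 kN

Per bolt r_n = 1.2 l_c t F_u ≤ 2.4 d t F_u; upper limit = 2.4 × 27 × 10 × 410 / 1000 = 265.7 kN.
Edge bolt: l_c = 40 − 30/2 = 25 mm → 1.2 × 25 × 10 × 410 / 1000 = 123 → r_n = 123 kN.
Interior bolts: l_c = 100 − 30 = 70 mm → 1.2 × 70 × 10 × 410 / 1000 = 344.4 → r_n = 265.7 kN.
R_n = 1 × 123 + 4 × 265.7 = 1186 kN.
Design strength φR_n = 0.75 × 1186 = 889 kN.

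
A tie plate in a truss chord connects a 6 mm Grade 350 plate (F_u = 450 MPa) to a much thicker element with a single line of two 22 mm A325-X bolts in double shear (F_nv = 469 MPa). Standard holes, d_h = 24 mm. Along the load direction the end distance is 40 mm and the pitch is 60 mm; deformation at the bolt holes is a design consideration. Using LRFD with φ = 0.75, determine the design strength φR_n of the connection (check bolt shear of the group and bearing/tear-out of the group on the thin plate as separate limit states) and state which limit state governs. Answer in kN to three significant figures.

156 kN (bearing governs)

Bolt shear: A_b = π·22²/4 = 380.1 mm²; R_n = 469 × 380.1 × 2 × 2 / 1000 = 713.1 kN → 0.75 × 713.1 = 535 kN.
Bearing (1.2 l_c t F_u ≤ 2.4 d t F_u): upper limit = 2.4·22·6·450 / 1000 = 142.6 kN.
  Edge l_c = 40 − 24/2 = 28 → r_n = 90.72 kN; interior l_c = 60 − 24 = 36 → r_n = 116.6 kN.
  R_n,bearing = 1·90.72 + 1·116.6 = 207.4 kN → 0.75 × 207.4 = 156 kN.
Bearing governs: 156 kN.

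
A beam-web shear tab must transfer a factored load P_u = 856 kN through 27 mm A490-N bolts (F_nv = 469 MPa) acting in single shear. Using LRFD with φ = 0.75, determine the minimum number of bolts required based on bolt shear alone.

5 bolts

A_b = π·27²/4 = 572.6 mm².
Per-bolt design strength φR_n = 0.75 × 469 × 572.6 × 1 / 1000 = 201.4 kN.
n ≥ 856 / 201.4 = 4.25 → use 5 bolts.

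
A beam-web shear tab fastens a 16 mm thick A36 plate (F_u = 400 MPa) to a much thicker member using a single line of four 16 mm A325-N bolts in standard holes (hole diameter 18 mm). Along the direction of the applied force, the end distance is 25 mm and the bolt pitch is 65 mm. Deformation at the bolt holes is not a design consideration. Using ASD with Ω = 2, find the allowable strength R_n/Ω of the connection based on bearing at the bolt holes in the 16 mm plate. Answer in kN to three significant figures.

Per bolt r_n = 1.5 l_c t F_u ≤ 3.0 d t F_u; upper limit = 3.0 × 16 × 16 × 400 / 1000 = 307.2 kN.
Edge bolt: l_c = 25 − 18/2 = 16 mm → 1.5 × 16 × 16 × 400 / 1000 = 153.6 → r_n = 153.6 kN.
Interior bolts: l_c = 65 − 18 = 47 mm → 1.5 × 47 × 16 × 400 / 1000 = 451.2 → r_n = 307.2 kN.
R_n = 1 × 153.6 + 3 × 307.2 = 1075 kN.
Allowable strength R_n/Ω = 1075 / 2 = 538 kN.

538 kN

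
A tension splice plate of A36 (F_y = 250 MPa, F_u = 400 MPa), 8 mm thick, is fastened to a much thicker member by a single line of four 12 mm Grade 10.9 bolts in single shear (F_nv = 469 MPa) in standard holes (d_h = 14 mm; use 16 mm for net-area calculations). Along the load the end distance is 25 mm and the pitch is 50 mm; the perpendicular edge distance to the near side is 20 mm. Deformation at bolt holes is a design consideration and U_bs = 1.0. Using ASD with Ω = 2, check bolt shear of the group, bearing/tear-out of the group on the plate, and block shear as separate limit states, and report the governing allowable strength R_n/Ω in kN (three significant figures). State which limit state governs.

Bolt shear: A_b = π·12²/4 = 113.1 mm²; R_n = 469 × 113.1 × 4 × 1 / 1000 = 212.2 kN → 212.2 / 2 = 106 kN.
Bearing: edge l_c = 18, r_n = 69.12 kN; interior l_c = 36, r_n = 92.16 kN; R_n = 69.12 + 3·92.16 = 345.6 kN → 173 kN.
Block shear: A_gv = 1400, A_nv = 952, A_nt = 96 mm²; R_n = min(0.6F_uA_nv, 0.6F_yA_gv) + U_bs·F_u·A_nt = 248.4 kN → 124 kN.
Bolt shear governs: 106 kN.

106 kN (bolt shear governs)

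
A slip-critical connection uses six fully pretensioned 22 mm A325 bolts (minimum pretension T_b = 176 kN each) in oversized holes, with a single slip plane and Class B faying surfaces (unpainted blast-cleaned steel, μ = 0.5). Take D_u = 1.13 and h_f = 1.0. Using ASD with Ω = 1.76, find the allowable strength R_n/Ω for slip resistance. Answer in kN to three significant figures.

339 kN

R_n = μ · D_u · h_f · T_b · n_s · n_b = 0.5 × 1.13 × 1.0 × 176 × 1 × 6 = 596.6 kN.
Allowable strength R_n/Ω = 596.6 / 1.76 = 339 kN.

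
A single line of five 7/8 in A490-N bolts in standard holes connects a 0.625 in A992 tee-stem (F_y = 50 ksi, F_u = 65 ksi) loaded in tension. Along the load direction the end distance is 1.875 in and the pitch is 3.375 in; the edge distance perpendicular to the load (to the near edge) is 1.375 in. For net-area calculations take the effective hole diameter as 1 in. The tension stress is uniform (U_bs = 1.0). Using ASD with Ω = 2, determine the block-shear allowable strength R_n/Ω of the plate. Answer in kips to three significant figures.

Shear plane L_v = 1.875 + 4·3.375 = 15.38 in; A_gv = 15.38 × 0.625 = 9.609 in².
A_nv = (15.38 − 4.5·1) × 0.625 = 6.797 in².
A_nt = (1.375 − 0.5·1) × 0.625 = 0.5469 in².
0.6 F_u A_nv = 265.1 kips; 0.6 F_y A_gv = 288.3 kips → shear rupture governs the shear term.
R_n = 265.1 + 1.0 × 65 × 0.5469 = 300.6 kips.
Allowable strength R_n/Ω = 300.6 / 2 = 150 kips.

150 kips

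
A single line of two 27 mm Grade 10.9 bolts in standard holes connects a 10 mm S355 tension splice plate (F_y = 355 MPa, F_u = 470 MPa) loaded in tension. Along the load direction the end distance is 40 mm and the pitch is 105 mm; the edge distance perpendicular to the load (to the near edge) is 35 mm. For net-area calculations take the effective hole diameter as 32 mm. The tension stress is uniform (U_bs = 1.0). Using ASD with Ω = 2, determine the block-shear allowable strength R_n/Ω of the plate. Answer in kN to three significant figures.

Shear plane L_v = 40 + 1·105 = 145 mm; A_gv = 145 × 10 = 1450 mm².
A_nv = (145 − 1.5·32) × 10 = 970 mm².
A_nt = (35 − 0.5·32) × 10 = 190 mm².
0.6 F_u A_nv = 273.5 kN; 0.6 F_y A_gv = 308.9 kN → shear rupture governs the shear term.
R_n = 273.5 + 1.0 × 470 × 190 / 1000 = 362.8 kN.
Allowable strength R_n/Ω = 362.8 / 2 = 181 kN.

181 kN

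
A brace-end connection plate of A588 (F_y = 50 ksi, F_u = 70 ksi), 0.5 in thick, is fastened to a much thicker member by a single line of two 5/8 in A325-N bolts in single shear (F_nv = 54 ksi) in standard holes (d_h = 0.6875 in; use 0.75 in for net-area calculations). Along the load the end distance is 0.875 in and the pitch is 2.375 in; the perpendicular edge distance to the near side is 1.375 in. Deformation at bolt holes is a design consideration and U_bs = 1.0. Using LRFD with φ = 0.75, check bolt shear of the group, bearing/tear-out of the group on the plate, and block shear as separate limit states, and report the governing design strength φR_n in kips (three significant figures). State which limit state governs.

24.9 kips (bolt shear governs)

Bolt shear: A_b = π·0.625²/4 = 0.3068 in²; R_n = 54 × 0.3068 × 2 × 1 = 33.13 kips → 0.75 × 33.13 = 24.9 kips.
Bearing: edge l_c = 0.5312, r_n = 22.31 kips; interior l_c = 1.688, r_n = 52.5 kips; R_n = 22.31 + 1·52.5 = 74.81 kips → 56.1 kips.
Block shear: A_gv = 1.625, A_nv = 1.062, A_nt = 0.5 in²; R_n = min(0.6F_uA_nv, 0.6F_yA_gv) + U_bs·F_u·A_nt = 79.62 kips → 59.7 kips.
Bolt shear governs: 24.9 kips.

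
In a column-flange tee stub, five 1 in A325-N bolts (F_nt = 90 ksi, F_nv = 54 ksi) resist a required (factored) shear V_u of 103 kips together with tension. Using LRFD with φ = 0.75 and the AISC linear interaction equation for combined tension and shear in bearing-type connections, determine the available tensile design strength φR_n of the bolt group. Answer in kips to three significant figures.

A_b = π·1²/4 = 0.7854 in²; f_rv = 103 / (5 × 0.7854) = 26.23 ksi.
F'_nt = 1.3 F_nt − (F_nt / φF_nv) f_rv = 1.3·90 − (90/(0.75·54))·26.23 = 58.71 ksi, capped at F_nt → F'_nt = 58.71 ksi.
R_n = F'_nt · A_b · n = 58.71 × 0.7854 × 5 = 230.6 kips.
Design strength φR_n = 0.75 × 230.6 = 173 kips.

173 kips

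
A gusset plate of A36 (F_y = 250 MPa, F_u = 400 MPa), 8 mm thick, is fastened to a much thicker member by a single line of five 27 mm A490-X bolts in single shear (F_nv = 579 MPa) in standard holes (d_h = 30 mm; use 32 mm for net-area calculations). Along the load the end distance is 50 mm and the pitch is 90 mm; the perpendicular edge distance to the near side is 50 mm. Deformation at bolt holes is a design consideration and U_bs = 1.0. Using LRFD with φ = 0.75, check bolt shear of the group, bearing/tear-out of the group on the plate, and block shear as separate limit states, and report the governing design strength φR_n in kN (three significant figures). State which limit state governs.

451 kN (block shear governs)

Bolt shear: A_b = π·27²/4 = 572.6 mm²; R_n = 579 × 572.6 × 5 × 1 / 1000 = 1658 kN → 0.75 × 1658 = 1240 kN.
Bearing: edge l_c = 35, r_n = 134.4 kN; interior l_c = 60, r_n = 207.4 kN; R_n = 134.4 + 4·207.4 = 963.8 kN → 723 kN.
Block shear: A_gv = 3280, A_nv = 2128, A_nt = 272 mm²; R_n = min(0.6F_uA_nv, 0.6F_yA_gv) + U_bs·F_u·A_nt = 600.8 kN → 451 kN.
Block shear governs: 451 kN.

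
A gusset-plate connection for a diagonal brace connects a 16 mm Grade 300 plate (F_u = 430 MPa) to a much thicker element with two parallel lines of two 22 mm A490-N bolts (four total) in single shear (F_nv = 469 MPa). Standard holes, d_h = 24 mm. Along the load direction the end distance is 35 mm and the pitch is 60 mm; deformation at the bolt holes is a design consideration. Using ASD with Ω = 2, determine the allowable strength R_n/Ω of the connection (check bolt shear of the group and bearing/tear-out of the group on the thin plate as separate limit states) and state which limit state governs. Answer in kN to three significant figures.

357 kN (bolt shear governs)

Bolt shear: A_b = π·22²/4 = 380.1 mm²; R_n = 469 × 380.1 × 4 × 1 / 1000 = 713.1 kN → 713.1 / 2 = 357 kN.
Bearing (1.2 l_c t F_u ≤ 2.4 d t F_u): upper limit = 2.4·22·16·430 / 1000 = 363.3 kN.
  Edge l_c = 35 − 24/2 = 23 → r_n = 189.9 kN; interior l_c = 60 − 24 = 36 → r_n = 297.2 kN.
  R_n,bearing = 2·189.9 + 2·297.2 = 974.2 kN → 974.2 / 2 = 487 kN.
Bolt shear governs: 357 kN.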